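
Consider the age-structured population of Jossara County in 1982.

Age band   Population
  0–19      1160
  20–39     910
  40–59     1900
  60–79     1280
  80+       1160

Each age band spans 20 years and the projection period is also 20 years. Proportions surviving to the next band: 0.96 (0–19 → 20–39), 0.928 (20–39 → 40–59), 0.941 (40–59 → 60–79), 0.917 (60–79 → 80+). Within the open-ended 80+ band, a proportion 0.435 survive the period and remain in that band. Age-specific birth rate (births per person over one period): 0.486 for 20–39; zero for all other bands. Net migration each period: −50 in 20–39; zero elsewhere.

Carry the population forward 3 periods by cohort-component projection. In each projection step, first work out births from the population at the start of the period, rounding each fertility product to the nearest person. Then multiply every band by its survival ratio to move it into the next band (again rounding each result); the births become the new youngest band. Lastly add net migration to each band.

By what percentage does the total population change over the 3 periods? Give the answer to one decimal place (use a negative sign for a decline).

Period 1.
Births: 910 * 0.486 = 442
20–39: 1160 * 0.96 = 1114
40–59: 910 * 0.928 = 844
60–79: 1900 * 0.941 = 1788
80+: 1280 * 0.917 + 1160 * 0.435 = 1174 + 505 = 1679
Net migration: 20–39 − 50 → 1064
End of period: [442, 1064, 844, 1788, 1679]
Period 2.
Births: 1064 * 0.486 = 517
20–39: 442 * 0.96 = 424
40–59: 1064 * 0.928 = 987
60–79: 844 * 0.941 = 794
80+: 1788 * 0.917 + 1679 * 0.435 = 1640 + 730 = 2370
Net migration: 20–39 − 50 → 374
End of period: [517, 374, 987, 794, 2370]
Period 3.
Births: 374 * 0.486 = 182
20–39: 517 * 0.96 = 496
40–59: 374 * 0.928 = 347
60–79: 987 * 0.941 = 929
80+: 794 * 0.917 + 2370 * 0.435 = 728 + 1031 = 1759
Net migration: 20–39 − 50 → 446
End of period: [182, 446, 347, 929, 1759]
Total: 6410 → 3663; change = -2747; percentage change = -42.9%

-42.9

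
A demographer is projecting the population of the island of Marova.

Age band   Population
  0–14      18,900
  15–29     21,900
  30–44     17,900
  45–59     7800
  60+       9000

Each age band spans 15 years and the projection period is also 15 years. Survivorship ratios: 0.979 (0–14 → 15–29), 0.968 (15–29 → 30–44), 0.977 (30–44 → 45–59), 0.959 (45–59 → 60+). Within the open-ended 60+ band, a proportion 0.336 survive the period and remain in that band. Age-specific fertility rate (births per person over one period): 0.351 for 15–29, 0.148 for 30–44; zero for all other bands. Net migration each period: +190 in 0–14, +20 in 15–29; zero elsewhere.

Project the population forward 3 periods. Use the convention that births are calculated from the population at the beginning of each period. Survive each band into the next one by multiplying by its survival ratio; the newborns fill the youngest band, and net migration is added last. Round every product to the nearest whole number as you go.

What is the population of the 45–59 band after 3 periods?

Period 1.
Births: 21900 × 0.351 = 7687  |  17900 × 0.148 = 2649 → 10336
15–29: 18900 × 0.979 = 18503
30–44: 21900 × 0.968 = 21199
45–59: 17900 × 0.977 = 17488
60+: 7800 × 0.959 + 9000 × 0.336 = 7480 + 3024 = 10504
Net migration: 0–14 + 190 → 10526; 15–29 + 20 → 18523
End of period: [10526, 18523, 21199, 17488, 10504]
Period 2.
Births: 18523 × 0.351 = 6502  |  21199 × 0.148 = 3137 → 9639
15–29: 10526 × 0.979 = 10305
30–44: 18523 × 0.968 = 17930
45–59: 21199 × 0.977 = 20711
60+: 17488 × 0.959 + 10504 × 0.336 = 16771 + 3529 = 20300
Net migration: 0–14 + 190 → 9829; 15–29 + 20 → 10325
End of period: [9829, 10325, 17930, 20711, 20300]
Period 3.
Births: 10325 × 0.351 = 3624  |  17930 × 0.148 = 2654 → 6278
15–29: 9829 × 0.979 = 9623
30–44: 10325 × 0.968 = 9995
45–59: 17930 × 0.977 = 17518
60+: 20711 × 0.959 + 20300 × 0.336 = 19862 + 6821 = 26683
Net migration: 0–14 + 190 → 6468; 15–29 + 20 → 9643
End of period: [6468, 9643, 9995, 17518, 26683]

17518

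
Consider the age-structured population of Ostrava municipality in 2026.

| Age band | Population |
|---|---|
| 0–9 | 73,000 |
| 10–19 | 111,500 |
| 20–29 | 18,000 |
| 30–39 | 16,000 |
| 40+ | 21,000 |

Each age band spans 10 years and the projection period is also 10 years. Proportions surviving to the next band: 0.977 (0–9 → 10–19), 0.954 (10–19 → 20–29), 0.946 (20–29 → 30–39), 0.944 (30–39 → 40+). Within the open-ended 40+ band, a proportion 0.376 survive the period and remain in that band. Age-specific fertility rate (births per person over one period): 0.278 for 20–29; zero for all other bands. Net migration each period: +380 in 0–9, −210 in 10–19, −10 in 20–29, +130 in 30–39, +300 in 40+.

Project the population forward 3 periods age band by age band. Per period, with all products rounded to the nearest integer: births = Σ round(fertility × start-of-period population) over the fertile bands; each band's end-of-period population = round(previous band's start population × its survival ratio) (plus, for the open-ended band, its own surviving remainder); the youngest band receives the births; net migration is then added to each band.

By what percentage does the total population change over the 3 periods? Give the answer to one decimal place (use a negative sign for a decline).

[period 1]
Births: 18000 × 0.278 = 5004
10–19: 73000 × 0.977 = 71321
20–29: 111500 × 0.954 = 106371
30–39: 18000 × 0.946 = 17028
40+: 16000 × 0.944 + 21000 × 0.376 = 15104 + 7896 = 23000
Net migration: 0–9 + 380 → 5384; 10–19 − 210 → 71111; 20–29 − 10 → 106361; 30–39 + 130 → 17158; 40+ + 300 → 23300
→ [5384, 71111, 106361, 17158, 23300]
[period 2]
Births: 106361 × 0.278 = 29568
10–19: 5384 × 0.977 = 5260
20–29: 71111 × 0.954 = 67840
30–39: 106361 × 0.946 = 100618
40+: 17158 × 0.944 + 23300 × 0.376 = 16197 + 8761 = 24958
Net migration: 0–9 + 380 → 29948; 10–19 − 210 → 5050; 20–29 − 10 → 67830; 30–39 + 130 → 100748; 40+ + 300 → 25258
→ [29948, 5050, 67830, 100748, 25258]
[period 3]
Births: 67830 × 0.278 = 18857
10–19: 29948 × 0.977 = 29259
20–29: 5050 × 0.954 = 4818
30–39: 67830 × 0.946 = 64167
40+: 100748 × 0.944 + 25258 × 0.376 = 95106 + 9497 = 104603
Net migration: 0–9 + 380 → 19237; 10–19 − 210 → 29049; 20–29 − 10 → 4808; 30–39 + 130 → 64297; 40+ + 300 → 104903
→ [19237, 29049, 4808, 64297, 104903]
Total: 239500 → 222294; change = -17206; percentage change = -7.2%

-7.2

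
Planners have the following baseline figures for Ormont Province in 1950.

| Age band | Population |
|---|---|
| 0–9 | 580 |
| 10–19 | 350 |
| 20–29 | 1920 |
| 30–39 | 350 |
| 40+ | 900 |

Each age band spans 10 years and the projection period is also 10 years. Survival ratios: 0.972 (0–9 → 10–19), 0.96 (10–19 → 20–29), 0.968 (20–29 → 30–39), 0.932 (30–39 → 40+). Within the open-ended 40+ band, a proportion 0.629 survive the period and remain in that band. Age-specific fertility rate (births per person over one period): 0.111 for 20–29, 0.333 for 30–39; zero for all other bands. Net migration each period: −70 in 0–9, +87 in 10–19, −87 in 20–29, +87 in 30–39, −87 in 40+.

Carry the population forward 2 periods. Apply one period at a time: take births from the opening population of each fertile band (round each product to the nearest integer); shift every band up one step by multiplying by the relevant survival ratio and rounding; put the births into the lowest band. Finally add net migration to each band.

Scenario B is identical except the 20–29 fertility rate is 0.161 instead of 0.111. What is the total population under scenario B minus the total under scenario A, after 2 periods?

Let group 1 be 0–9 through group 5 = 40+.
After projecting period 1:
Births: 1920 × 0.111 = 213, 350 × 0.333 = 117 ⇒ total 330
Group 2: 580 × 0.972 = 564
Group 3: 350 × 0.96 = 336
Group 4: 1920 × 0.968 = 1859
Group 5: 350 × 0.932 + 900 × 0.629 = 326 + 566 = 892
Net migration: Group 1 − 70 → 260; Group 2 + 87 → 651; Group 3 − 87 → 249; Group 4 + 87 → 1946; Group 5 − 87 → 805
→ [260, 651, 249, 1946, 805]
After projecting period 2:
Births: 249 × 0.111 = 28, 1946 × 0.333 = 648 ⇒ total 676
Group 2: 260 × 0.972 = 253
Group 3: 651 × 0.96 = 625
Group 4: 249 × 0.968 = 241
Group 5: 1946 × 0.932 + 805 × 0.629 = 1814 + 506 = 2320
Net migration: Group 1 − 70 → 606; Group 2 + 87 → 340; Group 3 − 87 → 538; Group 4 + 87 → 328; Group 5 − 87 → 2233
→ [606, 340, 538, 328, 2233]
Scenario A total after 2 periods: 4045
Scenario B projection —
After projecting period 1:
Births: 1920 × 0.161 = 309, 350 × 0.333 = 117 ⇒ total 426
Group 2: 580 × 0.972 = 564
Group 3: 350 × 0.96 = 336
Group 4: 1920 × 0.968 = 1859
Group 5: 350 × 0.932 + 900 × 0.629 = 326 + 566 = 892
Net migration: Group 1 − 70 → 356; Group 2 + 87 → 651; Group 3 − 87 → 249; Group 4 + 87 → 1946; Group 5 − 87 → 805
→ [356, 651, 249, 1946, 805]
After projecting period 2:
Births: 249 × 0.161 = 40, 1946 × 0.333 = 648 ⇒ total 688
Group 2: 356 × 0.972 = 346
Group 3: 651 × 0.96 = 625
Group 4: 249 × 0.968 = 241
Group 5: 1946 × 0.932 + 805 × 0.629 = 1814 + 506 = 2320
Net migration: Group 1 − 70 → 618; Group 2 + 87 → 433; Group 3 − 87 → 538; Group 4 + 87 → 328; Group 5 − 87 → 2233
→ [618, 433, 538, 328, 2233]
Scenario B total after 2 periods: 4150
Difference B − A = 4150 − 4045 = 105

105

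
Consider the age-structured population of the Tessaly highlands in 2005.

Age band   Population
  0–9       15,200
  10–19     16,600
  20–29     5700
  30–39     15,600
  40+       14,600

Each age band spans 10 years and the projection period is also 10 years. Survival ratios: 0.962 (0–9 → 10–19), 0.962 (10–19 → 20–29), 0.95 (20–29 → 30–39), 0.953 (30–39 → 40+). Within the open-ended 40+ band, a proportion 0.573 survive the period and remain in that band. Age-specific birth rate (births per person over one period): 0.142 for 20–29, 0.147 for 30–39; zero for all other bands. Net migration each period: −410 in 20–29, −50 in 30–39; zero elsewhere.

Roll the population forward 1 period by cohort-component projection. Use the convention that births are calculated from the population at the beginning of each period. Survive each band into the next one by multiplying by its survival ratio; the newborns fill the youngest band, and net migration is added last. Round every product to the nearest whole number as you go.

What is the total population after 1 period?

61881

[period 1]
Births: 5700 * 0.142 = 809 ; 15600 * 0.147 = 2293 → total 3102
10–19: 15200 * 0.962 = 14622
20–29: 16600 * 0.962 = 15969
30–39: 5700 * 0.95 = 5415
40+: 15600 * 0.953 + 14600 * 0.573 = 14867 + 8366 = 23233
Net migration: 20–29 − 410 → 15559; 30–39 − 50 → 5365
Population now: 0–9=3102, 10–19=14622, 20–29=15559, 30–39=5365, 40+=23233
Total after period 1: 3102 + 14622 + 15559 + 5365 + 23233 = 61881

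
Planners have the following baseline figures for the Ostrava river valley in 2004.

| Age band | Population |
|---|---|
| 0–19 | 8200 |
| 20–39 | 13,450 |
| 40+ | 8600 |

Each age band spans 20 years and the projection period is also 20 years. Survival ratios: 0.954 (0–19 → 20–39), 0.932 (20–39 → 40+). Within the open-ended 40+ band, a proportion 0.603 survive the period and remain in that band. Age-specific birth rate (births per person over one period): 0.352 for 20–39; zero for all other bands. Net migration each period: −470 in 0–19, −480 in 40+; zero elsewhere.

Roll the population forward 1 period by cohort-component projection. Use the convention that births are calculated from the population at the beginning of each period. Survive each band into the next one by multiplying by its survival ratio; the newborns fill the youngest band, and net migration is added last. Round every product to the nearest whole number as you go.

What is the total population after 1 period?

Call the bands 1 to 3, youngest first.
— Period 1 —
Births: 13450 * 0.352 = 4734
Band 2: 8200 * 0.954 = 7823
Band 3: 13450 * 0.932 + 8600 * 0.603 = 12535 + 5186 = 17721
Net migration: Band 1 − 470 → 4264; Band 3 − 480 → 17241
End of period: [4264, 7823, 17241]
Total after period 1: 4264 + 7823 + 17241 = 29328

29328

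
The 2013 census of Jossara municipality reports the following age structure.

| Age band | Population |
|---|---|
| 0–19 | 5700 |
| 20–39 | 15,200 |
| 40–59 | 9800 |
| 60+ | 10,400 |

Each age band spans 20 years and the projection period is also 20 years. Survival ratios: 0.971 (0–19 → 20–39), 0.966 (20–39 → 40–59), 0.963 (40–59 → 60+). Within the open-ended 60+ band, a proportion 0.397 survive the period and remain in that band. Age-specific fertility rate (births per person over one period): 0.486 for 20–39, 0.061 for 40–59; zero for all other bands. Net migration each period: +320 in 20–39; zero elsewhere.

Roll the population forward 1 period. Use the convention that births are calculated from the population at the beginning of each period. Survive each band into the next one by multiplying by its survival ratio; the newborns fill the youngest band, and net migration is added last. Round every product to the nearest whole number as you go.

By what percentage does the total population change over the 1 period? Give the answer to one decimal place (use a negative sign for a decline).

2.4

Let group 1 be 0–19 through group 4 = 60+.
— Period 1 —
Births: 15200 * 0.486 = 7387 ; 9800 * 0.061 = 598 → 7985
Group 2: 5700 * 0.971 = 5535
Group 3: 15200 * 0.966 = 14683
Group 4: 9800 * 0.963 + 10400 * 0.397 = 9437 + 4129 = 13566
Net migration: Group 2 + 320 → 5855
Population now: 0–19=7985, 20–39=5855, 40–59=14683, 60+=13566
Total: 41100 → 42089; change = 989; percentage change = 2.4%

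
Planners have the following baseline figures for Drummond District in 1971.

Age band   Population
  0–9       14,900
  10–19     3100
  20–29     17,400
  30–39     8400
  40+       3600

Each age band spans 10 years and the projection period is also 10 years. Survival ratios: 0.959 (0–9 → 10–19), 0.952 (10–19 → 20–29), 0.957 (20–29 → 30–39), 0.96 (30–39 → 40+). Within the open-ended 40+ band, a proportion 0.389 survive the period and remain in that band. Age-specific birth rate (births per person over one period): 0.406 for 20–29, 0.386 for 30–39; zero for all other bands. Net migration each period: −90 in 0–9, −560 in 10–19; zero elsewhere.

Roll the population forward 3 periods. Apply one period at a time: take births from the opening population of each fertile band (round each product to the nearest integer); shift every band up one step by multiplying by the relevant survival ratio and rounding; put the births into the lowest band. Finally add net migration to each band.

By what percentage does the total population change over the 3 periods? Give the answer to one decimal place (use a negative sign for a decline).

-5.8

(Bands numbered youngest = 1 to oldest = 5.)
Period 1:
Births: 17400 × 0.406 = 7064  |  8400 × 0.386 = 3242 — total 10306
Band 2: 14900 × 0.959 = 14289
Band 3: 3100 × 0.952 = 2951
Band 4: 17400 × 0.957 = 16652
Band 5: 8400 × 0.96 + 3600 × 0.389 = 8064 + 1400 = 9464
Net migration: Band 1 − 90 → 10216; Band 2 − 560 → 13729
Giving 10216 / 13729 / 2951 / 16652 / 9464.
Period 2:
Births: 2951 × 0.406 = 1198  |  16652 × 0.386 = 6428 — total 7626
Band 2: 10216 × 0.959 = 9797
Band 3: 13729 × 0.952 = 13070
Band 4: 2951 × 0.957 = 2824
Band 5: 16652 × 0.96 + 9464 × 0.389 = 15986 + 3681 = 19667
Net migration: Band 1 − 90 → 7536; Band 2 − 560 → 9237
Giving 7536 / 9237 / 13070 / 2824 / 19667.
Period 3:
Births: 13070 × 0.406 = 5306  |  2824 × 0.386 = 1090 — total 6396
Band 2: 7536 × 0.959 = 7227
Band 3: 9237 × 0.952 = 8794
Band 4: 13070 × 0.957 = 12508
Band 5: 2824 × 0.96 + 19667 × 0.389 = 2711 + 7650 = 10361
Net migration: Band 1 − 90 → 6306; Band 2 − 560 → 6667
Giving 6306 / 6667 / 8794 / 12508 / 10361.
Total: 47400 → 44636; change = -2764; percentage change = -5.8%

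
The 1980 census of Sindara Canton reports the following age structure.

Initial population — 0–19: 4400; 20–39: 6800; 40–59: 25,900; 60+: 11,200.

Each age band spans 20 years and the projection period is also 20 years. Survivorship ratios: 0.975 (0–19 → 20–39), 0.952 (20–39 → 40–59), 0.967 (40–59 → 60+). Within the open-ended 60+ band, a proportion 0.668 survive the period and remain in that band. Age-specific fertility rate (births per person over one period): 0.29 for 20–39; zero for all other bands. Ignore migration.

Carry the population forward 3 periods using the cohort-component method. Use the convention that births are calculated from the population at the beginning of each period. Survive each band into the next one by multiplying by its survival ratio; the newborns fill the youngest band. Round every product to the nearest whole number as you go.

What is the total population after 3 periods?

26247

After projecting period 1:
Births: 6800 × 0.29 = 1972
20–39: 4400 × 0.975 = 4290
40–59: 6800 × 0.952 = 6474
60+: 25900 × 0.967 + 11200 × 0.668 = 25045 + 7482 = 32527
End of period: [1972, 4290, 6474, 32527]
After projecting period 2:
Births: 4290 × 0.29 = 1244
20–39: 1972 × 0.975 = 1923
40–59: 4290 × 0.952 = 4084
60+: 6474 × 0.967 + 32527 × 0.668 = 6260 + 21728 = 27988
End of period: [1244, 1923, 4084, 27988]
After projecting period 3:
Births: 1923 × 0.29 = 558
20–39: 1244 × 0.975 = 1213
40–59: 1923 × 0.952 = 1831
60+: 4084 × 0.967 + 27988 × 0.668 = 3949 + 18696 = 22645
End of period: [558, 1213, 1831, 22645]
Total after period 3: 558 + 1213 + 1831 + 22645 = 26247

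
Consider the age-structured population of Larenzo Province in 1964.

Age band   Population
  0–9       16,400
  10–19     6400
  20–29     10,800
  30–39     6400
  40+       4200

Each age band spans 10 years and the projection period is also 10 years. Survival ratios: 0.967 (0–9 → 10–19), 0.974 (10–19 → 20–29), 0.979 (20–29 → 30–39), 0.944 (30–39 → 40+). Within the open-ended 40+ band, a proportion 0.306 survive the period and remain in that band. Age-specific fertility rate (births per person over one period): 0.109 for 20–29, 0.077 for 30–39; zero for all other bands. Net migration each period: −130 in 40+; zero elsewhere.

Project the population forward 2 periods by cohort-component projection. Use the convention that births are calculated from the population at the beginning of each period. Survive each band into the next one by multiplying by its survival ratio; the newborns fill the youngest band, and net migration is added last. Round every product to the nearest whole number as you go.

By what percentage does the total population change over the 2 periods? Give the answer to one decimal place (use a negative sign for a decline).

Let band 1 be 0–9 through band 5 = 40+.
After projecting period 1:
Births: 10800 × 0.109 = 1177 ; 6400 × 0.077 = 493 ⇒ total 1670
Band 2: 16400 × 0.967 = 15859
Band 3: 6400 × 0.974 = 6234
Band 4: 10800 × 0.979 = 10573
Band 5: 6400 × 0.944 + 4200 × 0.306 = 6042 + 1285 = 7327
Net migration: Band 5 − 130 → 7197
→ [1670, 15859, 6234, 10573, 7197]
After projecting period 2:
Births: 6234 × 0.109 = 680 ; 10573 × 0.077 = 814 ⇒ total 1494
Band 2: 1670 × 0.967 = 1615
Band 3: 15859 × 0.974 = 15447
Band 4: 6234 × 0.979 = 6103
Band 5: 10573 × 0.944 + 7197 × 0.306 = 9981 + 2202 = 12183
Net migration: Band 5 − 130 → 12053
→ [1494, 1615, 15447, 6103, 12053]
Total: 44200 → 36712; change = -7488; percentage change = -16.9%

-16.9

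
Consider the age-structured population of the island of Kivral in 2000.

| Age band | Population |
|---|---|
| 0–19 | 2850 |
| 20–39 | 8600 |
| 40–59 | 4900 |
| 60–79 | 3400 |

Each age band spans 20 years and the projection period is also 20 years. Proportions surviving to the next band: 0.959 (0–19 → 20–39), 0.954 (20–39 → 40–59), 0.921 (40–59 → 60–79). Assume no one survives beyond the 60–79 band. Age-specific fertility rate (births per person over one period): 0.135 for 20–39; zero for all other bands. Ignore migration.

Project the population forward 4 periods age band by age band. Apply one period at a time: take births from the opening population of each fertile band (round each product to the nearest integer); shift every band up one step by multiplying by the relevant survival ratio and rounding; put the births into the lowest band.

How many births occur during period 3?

150

Numbering the bands 1..4 from youngest to oldest:
— Period 1 —
Births: 8600 * 0.135 = 1161
Band 2: 2850 * 0.959 = 2733
Band 3: 8600 * 0.954 = 8204
Band 4: 4900 * 0.921 = 4513
Giving 1161 / 2733 / 8204 / 4513.
— Period 2 —
Births: 2733 * 0.135 = 369
Band 2: 1161 * 0.959 = 1113
Band 3: 2733 * 0.954 = 2607
Band 4: 8204 * 0.921 = 7556
Giving 369 / 1113 / 2607 / 7556.
— Period 3 —
Births: 1113 * 0.135 = 150
Band 2: 369 * 0.959 = 354
Band 3: 1113 * 0.954 = 1062
Band 4: 2607 * 0.921 = 2401
Giving 150 / 354 / 1062 / 2401.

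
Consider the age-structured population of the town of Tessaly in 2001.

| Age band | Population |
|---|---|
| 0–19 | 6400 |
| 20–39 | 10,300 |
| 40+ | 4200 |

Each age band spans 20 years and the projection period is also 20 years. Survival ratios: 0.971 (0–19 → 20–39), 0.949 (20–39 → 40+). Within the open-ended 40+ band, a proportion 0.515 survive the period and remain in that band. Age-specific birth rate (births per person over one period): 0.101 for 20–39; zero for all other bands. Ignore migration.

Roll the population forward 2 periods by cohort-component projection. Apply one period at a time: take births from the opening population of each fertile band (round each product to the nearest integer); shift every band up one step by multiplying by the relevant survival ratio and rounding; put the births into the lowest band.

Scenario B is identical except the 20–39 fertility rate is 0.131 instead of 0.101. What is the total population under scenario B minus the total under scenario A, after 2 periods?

After projecting period 1:
Births: 10300 * 0.101 = 1040
20–39: 6400 * 0.971 = 6214
40+: 10300 * 0.949 + 4200 * 0.515 = 9775 + 2163 = 11938
End of period: [1040, 6214, 11938]
After projecting period 2:
Births: 6214 * 0.101 = 628
20–39: 1040 * 0.971 = 1010
40+: 6214 * 0.949 + 11938 * 0.515 = 5897 + 6148 = 12045
End of period: [628, 1010, 12045]
Scenario A total after 2 periods: 13683
Scenario B projection —
After projecting period 1:
Births: 10300 * 0.131 = 1349
20–39: 6400 * 0.971 = 6214
40+: 10300 * 0.949 + 4200 * 0.515 = 9775 + 2163 = 11938
End of period: [1349, 6214, 11938]
After projecting period 2:
Births: 6214 * 0.131 = 814
20–39: 1349 * 0.971 = 1310
40+: 6214 * 0.949 + 11938 * 0.515 = 5897 + 6148 = 12045
End of period: [814, 1310, 12045]
Scenario B total after 2 periods: 14169
Difference B − A = 14169 − 13683 = 486

486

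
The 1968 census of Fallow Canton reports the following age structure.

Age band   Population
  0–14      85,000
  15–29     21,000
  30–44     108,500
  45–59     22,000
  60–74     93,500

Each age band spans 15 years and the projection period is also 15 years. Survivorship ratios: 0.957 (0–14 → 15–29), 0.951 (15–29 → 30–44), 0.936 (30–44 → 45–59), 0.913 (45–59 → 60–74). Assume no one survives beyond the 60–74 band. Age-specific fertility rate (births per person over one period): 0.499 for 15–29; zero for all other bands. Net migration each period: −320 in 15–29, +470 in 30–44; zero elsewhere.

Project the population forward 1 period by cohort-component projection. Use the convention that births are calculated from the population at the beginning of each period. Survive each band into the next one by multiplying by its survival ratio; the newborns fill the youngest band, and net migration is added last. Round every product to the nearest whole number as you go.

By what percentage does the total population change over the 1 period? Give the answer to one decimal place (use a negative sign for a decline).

-29.2

Period 1.
Births: 21000 × 0.499 = 10479
15–29: 85000 × 0.957 = 81345
30–44: 21000 × 0.951 = 19971
45–59: 108500 × 0.936 = 101556
60–74: 22000 × 0.913 = 20086
Net migration: 15–29 − 320 → 81025; 30–44 + 470 → 20441
End of period: [10479, 81025, 20441, 101556, 20086]
Total: 330000 → 233587; change = -96413; percentage change = -29.2%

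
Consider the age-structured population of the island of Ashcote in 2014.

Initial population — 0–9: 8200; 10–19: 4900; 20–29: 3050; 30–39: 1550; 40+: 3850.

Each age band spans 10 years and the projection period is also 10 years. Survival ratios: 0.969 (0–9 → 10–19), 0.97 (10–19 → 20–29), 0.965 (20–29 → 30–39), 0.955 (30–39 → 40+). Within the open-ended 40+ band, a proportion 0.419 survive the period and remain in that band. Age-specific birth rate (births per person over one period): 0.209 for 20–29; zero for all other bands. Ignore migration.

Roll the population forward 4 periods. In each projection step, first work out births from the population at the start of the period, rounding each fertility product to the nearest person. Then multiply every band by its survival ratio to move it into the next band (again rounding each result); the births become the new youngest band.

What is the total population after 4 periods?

After projecting period 1:
Births: 3050 * 0.209 = 637
10–19: 8200 * 0.969 = 7946
20–29: 4900 * 0.97 = 4753
30–39: 3050 * 0.965 = 2943
40+: 1550 * 0.955 + 3850 * 0.419 = 1480 + 1613 = 3093
Population now: 0–9=637, 10–19=7946, 20–29=4753, 30–39=2943, 40+=3093
After projecting period 2:
Births: 4753 * 0.209 = 993
10–19: 637 * 0.969 = 617
20–29: 7946 * 0.97 = 7708
30–39: 4753 * 0.965 = 4587
40+: 2943 * 0.955 + 3093 * 0.419 = 2811 + 1296 = 4107
Population now: 0–9=993, 10–19=617, 20–29=7708, 30–39=4587, 40+=4107
After projecting period 3:
Births: 7708 * 0.209 = 1611
10–19: 993 * 0.969 = 962
20–29: 617 * 0.97 = 598
30–39: 7708 * 0.965 = 7438
40+: 4587 * 0.955 + 4107 * 0.419 = 4381 + 1721 = 6102
Population now: 0–9=1611, 10–19=962, 20–29=598, 30–39=7438, 40+=6102
After projecting period 4:
Births: 598 * 0.209 = 125
10–19: 1611 * 0.969 = 1561
20–29: 962 * 0.97 = 933
30–39: 598 * 0.965 = 577
40+: 7438 * 0.955 + 6102 * 0.419 = 7103 + 2557 = 9660
Population now: 0–9=125, 10–19=1561, 20–29=933, 30–39=577, 40+=9660
Total after period 4: 125 + 1561 + 933 + 577 + 9660 = 12856

12856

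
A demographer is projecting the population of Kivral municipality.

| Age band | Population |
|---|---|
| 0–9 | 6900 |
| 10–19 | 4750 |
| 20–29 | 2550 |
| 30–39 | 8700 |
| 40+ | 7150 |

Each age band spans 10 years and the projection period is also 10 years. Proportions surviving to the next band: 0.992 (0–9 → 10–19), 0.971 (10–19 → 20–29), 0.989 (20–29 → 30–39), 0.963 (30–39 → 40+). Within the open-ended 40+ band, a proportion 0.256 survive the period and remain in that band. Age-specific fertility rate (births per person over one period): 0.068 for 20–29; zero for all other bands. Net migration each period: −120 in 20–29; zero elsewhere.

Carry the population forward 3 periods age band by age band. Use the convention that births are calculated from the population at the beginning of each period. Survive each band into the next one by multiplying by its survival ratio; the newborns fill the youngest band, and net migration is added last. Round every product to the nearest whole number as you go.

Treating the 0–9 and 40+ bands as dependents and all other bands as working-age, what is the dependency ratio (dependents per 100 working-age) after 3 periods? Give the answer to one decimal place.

88.4

Period 1.
Births: 2550 × 0.068 = 173
10–19: 6900 × 0.992 = 6845
20–29: 4750 × 0.971 = 4612
30–39: 2550 × 0.989 = 2522
40+: 8700 × 0.963 + 7150 × 0.256 = 8378 + 1830 = 10208
Net migration: 20–29 − 120 → 4492
Population now: 0–9=173, 10–19=6845, 20–29=4492, 30–39=2522, 40+=10208
Period 2.
Births: 4492 × 0.068 = 305
10–19: 173 × 0.992 = 172
20–29: 6845 × 0.971 = 6646
30–39: 4492 × 0.989 = 4443
40+: 2522 × 0.963 + 10208 × 0.256 = 2429 + 2613 = 5042
Net migration: 20–29 − 120 → 6526
Population now: 0–9=305, 10–19=172, 20–29=6526, 30–39=4443, 40+=5042
Period 3.
Births: 6526 × 0.068 = 444
10–19: 305 × 0.992 = 303
20–29: 172 × 0.971 = 167
30–39: 6526 × 0.989 = 6454
40+: 4443 × 0.963 + 5042 × 0.256 = 4279 + 1291 = 5570
Net migration: 20–29 − 120 → 47
Population now: 0–9=444, 10–19=303, 20–29=47, 30–39=6454, 40+=5570
Dependents (band 0–9 + band 40+) = 444 + 5570 = 6014; working-age = 6804; ratio = 6014/6804 × 100 = 88.4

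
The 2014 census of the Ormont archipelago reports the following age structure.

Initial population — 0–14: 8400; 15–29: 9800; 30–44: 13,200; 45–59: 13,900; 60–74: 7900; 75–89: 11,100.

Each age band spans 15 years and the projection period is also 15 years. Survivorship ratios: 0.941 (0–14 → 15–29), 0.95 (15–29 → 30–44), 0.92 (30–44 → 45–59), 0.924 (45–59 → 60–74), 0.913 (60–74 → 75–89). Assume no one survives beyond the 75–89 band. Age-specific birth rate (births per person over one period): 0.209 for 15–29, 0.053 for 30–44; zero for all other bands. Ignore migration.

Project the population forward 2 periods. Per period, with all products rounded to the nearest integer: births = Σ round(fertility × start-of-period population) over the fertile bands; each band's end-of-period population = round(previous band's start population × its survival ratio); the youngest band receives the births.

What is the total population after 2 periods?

(Groups numbered youngest = 1 to oldest = 6.)
[period 1]
Births: 9800 × 0.209 = 2048, 13200 × 0.053 = 700 → total 2748
Group 2: 8400 × 0.941 = 7904
Group 3: 9800 × 0.95 = 9310
Group 4: 13200 × 0.92 = 12144
Group 5: 13900 × 0.924 = 12844
Group 6: 7900 × 0.913 = 7213
Giving 2748 / 7904 / 9310 / 12144 / 12844 / 7213.
[period 2]
Births: 7904 × 0.209 = 1652, 9310 × 0.053 = 493 → total 2145
Group 2: 2748 × 0.941 = 2586
Group 3: 7904 × 0.95 = 7509
Group 4: 9310 × 0.92 = 8565
Group 5: 12144 × 0.924 = 11221
Group 6: 12844 × 0.913 = 11727
Giving 2145 / 2586 / 7509 / 8565 / 11221 / 11727.
Total after period 2: 2145 + 2586 + 7509 + 8565 + 11221 + 11727 = 43753

43753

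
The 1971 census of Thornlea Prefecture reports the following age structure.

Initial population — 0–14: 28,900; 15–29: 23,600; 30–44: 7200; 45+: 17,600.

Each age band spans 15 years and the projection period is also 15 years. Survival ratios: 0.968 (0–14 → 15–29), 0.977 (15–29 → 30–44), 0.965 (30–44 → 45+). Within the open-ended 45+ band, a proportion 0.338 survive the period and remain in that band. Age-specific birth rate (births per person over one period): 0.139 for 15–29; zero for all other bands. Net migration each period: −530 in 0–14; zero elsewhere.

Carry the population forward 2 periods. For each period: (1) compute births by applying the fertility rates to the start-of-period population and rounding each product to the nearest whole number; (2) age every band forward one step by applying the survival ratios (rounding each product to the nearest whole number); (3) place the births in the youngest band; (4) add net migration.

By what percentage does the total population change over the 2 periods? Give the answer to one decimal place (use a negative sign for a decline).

-22.4

After projecting period 1:
Births: 23600 * 0.139 = 3280
15–29: 28900 * 0.968 = 27975
30–44: 23600 * 0.977 = 23057
45+: 7200 * 0.965 + 17600 * 0.338 = 6948 + 5949 = 12897
Net migration: 0–14 − 530 → 2750
Population now: 0–14=2750, 15–29=27975, 30–44=23057, 45+=12897
After projecting period 2:
Births: 27975 * 0.139 = 3889
15–29: 2750 * 0.968 = 2662
30–44: 27975 * 0.977 = 27332
45+: 23057 * 0.965 + 12897 * 0.338 = 22250 + 4359 = 26609
Net migration: 0–14 − 530 → 3359
Population now: 0–14=3359, 15–29=2662, 30–44=27332, 45+=26609
Total: 77300 → 59962; change = -17338; percentage change = -22.4%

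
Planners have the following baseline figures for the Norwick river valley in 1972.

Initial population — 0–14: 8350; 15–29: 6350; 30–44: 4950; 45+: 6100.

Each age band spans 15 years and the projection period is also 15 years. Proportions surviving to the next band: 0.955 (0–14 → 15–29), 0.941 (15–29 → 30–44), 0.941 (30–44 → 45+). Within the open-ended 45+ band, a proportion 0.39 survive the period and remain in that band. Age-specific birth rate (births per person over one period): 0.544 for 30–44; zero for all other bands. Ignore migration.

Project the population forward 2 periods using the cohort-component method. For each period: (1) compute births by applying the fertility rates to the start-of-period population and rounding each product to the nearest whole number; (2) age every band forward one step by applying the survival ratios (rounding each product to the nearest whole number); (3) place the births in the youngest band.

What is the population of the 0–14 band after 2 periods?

3250

After projecting period 1:
Births: 4950 * 0.544 = 2693
15–29: 8350 * 0.955 = 7974
30–44: 6350 * 0.941 = 5975
45+: 4950 * 0.941 + 6100 * 0.39 = 4658 + 2379 = 7037
→ [2693, 7974, 5975, 7037]
After projecting period 2:
Births: 5975 * 0.544 = 3250
15–29: 2693 * 0.955 = 2572
30–44: 7974 * 0.941 = 7504
45+: 5975 * 0.941 + 7037 * 0.39 = 5622 + 2744 = 8366
→ [3250, 2572, 7504, 8366]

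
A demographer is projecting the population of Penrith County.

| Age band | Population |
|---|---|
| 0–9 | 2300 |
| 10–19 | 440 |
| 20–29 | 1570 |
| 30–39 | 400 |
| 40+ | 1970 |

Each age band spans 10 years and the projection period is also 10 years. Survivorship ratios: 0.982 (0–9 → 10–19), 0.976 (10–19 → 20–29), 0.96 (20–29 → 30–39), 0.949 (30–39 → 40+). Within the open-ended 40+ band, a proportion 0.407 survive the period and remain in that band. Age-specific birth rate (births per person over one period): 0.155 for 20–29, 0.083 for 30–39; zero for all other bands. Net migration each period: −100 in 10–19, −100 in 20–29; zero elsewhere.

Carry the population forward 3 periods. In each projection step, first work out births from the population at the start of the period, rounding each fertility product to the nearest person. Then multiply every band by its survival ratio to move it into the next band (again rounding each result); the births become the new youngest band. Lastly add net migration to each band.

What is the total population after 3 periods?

— Period 1 —
Births: 1570 × 0.155 = 243 ; 400 × 0.083 = 33 ⇒ total 276
10–19: 2300 × 0.982 = 2259
20–29: 440 × 0.976 = 429
30–39: 1570 × 0.96 = 1507
40+: 400 × 0.949 + 1970 × 0.407 = 380 + 802 = 1182
Net migration: 10–19 − 100 → 2159; 20–29 − 100 → 329
→ [276, 2159, 329, 1507, 1182]
— Period 2 —
Births: 329 × 0.155 = 51 ; 1507 × 0.083 = 125 ⇒ total 176
10–19: 276 × 0.982 = 271
20–29: 2159 × 0.976 = 2107
30–39: 329 × 0.96 = 316
40+: 1507 × 0.949 + 1182 × 0.407 = 1430 + 481 = 1911
Net migration: 10–19 − 100 → 171; 20–29 − 100 → 2007
→ [176, 171, 2007, 316, 1911]
— Period 3 —
Births: 2007 × 0.155 = 311 ; 316 × 0.083 = 26 ⇒ total 337
10–19: 176 × 0.982 = 173
20–29: 171 × 0.976 = 167
30–39: 2007 × 0.96 = 1927
40+: 316 × 0.949 + 1911 × 0.407 = 300 + 778 = 1078
Net migration: 10–19 − 100 → 73; 20–29 − 100 → 67
→ [337, 73, 67, 1927, 1078]
Total after period 3: 337 + 73 + 67 + 1927 + 1078 = 3482

3482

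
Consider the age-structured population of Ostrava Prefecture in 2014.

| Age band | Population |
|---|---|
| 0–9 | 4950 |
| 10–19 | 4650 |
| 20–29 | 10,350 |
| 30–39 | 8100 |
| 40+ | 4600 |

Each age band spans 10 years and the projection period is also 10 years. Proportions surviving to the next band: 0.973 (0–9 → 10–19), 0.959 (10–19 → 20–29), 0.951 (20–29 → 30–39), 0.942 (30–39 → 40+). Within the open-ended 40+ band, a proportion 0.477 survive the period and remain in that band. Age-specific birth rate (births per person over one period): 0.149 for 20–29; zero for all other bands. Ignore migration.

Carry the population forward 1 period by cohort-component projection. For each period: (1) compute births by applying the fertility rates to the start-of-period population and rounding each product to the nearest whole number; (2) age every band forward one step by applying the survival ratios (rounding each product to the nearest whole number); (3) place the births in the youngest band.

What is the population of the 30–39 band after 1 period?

(Bands numbered youngest = 1 to oldest = 5.)
[period 1]
Births: 10350 * 0.149 = 1542
Band 2: 4950 * 0.973 = 4816
Band 3: 4650 * 0.959 = 4459
Band 4: 10350 * 0.951 = 9843
Band 5: 8100 * 0.942 + 4600 * 0.477 = 7630 + 2194 = 9824
End of period: [1542, 4816, 4459, 9843, 9824]

9843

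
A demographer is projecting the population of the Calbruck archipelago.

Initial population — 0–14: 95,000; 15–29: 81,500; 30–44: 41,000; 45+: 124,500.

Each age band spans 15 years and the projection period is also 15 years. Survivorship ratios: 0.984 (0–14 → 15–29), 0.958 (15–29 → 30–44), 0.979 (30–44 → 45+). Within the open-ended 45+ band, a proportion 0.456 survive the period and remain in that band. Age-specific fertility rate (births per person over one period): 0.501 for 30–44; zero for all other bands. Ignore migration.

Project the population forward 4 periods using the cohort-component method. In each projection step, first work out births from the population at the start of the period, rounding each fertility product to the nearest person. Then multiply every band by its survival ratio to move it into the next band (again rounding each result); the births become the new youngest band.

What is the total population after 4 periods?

Let band 1 be 0–14 through band 4 = 45+.
— Period 1 —
Births: 41000 × 0.501 = 20541
Band 2: 95000 × 0.984 = 93480
Band 3: 81500 × 0.958 = 78077
Band 4: 41000 × 0.979 + 124500 × 0.456 = 40139 + 56772 = 96911
Giving 20541 / 93480 / 78077 / 96911.
— Period 2 —
Births: 78077 × 0.501 = 39117
Band 2: 20541 × 0.984 = 20212
Band 3: 93480 × 0.958 = 89554
Band 4: 78077 × 0.979 + 96911 × 0.456 = 76437 + 44191 = 120628
Giving 39117 / 20212 / 89554 / 120628.
— Period 3 —
Births: 89554 × 0.501 = 44867
Band 2: 39117 × 0.984 = 38491
Band 3: 20212 × 0.958 = 19363
Band 4: 89554 × 0.979 + 120628 × 0.456 = 87673 + 55006 = 142679
Giving 44867 / 38491 / 19363 / 142679.
— Period 4 —
Births: 19363 × 0.501 = 9701
Band 2: 44867 × 0.984 = 44149
Band 3: 38491 × 0.958 = 36874
Band 4: 19363 × 0.979 + 142679 × 0.456 = 18956 + 65062 = 84018
Giving 9701 / 44149 / 36874 / 84018.
Total after period 4: 9701 + 44149 + 36874 + 84018 = 174742

174742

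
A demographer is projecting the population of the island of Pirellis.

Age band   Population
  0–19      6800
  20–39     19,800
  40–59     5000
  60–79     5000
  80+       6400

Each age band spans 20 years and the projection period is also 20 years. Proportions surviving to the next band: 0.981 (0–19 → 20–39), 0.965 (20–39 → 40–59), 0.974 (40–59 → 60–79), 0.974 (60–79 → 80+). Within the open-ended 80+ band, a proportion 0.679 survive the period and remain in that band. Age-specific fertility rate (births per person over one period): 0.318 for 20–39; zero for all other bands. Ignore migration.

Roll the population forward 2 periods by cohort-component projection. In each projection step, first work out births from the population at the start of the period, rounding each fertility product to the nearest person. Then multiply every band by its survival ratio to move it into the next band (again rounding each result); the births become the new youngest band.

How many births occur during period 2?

After projecting period 1:
Births: 19800 * 0.318 = 6296
20–39: 6800 * 0.981 = 6671
40–59: 19800 * 0.965 = 19107
60–79: 5000 * 0.974 = 4870
80+: 5000 * 0.974 + 6400 * 0.679 = 4870 + 4346 = 9216
Giving 6296 / 6671 / 19107 / 4870 / 9216.
After projecting period 2:
Births: 6671 * 0.318 = 2121
20–39: 6296 * 0.981 = 6176
40–59: 6671 * 0.965 = 6438
60–79: 19107 * 0.974 = 18610
80+: 4870 * 0.974 + 9216 * 0.679 = 4743 + 6258 = 11001
Giving 2121 / 6176 / 6438 / 18610 / 11001.

2121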